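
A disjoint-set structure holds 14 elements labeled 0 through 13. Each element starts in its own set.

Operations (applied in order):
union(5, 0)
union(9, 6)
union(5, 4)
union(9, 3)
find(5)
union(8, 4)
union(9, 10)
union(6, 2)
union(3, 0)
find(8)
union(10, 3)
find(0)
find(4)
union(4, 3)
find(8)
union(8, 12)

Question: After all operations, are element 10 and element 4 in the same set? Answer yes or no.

Step 1: union(5, 0) -> merged; set of 5 now {0, 5}
Step 2: union(9, 6) -> merged; set of 9 now {6, 9}
Step 3: union(5, 4) -> merged; set of 5 now {0, 4, 5}
Step 4: union(9, 3) -> merged; set of 9 now {3, 6, 9}
Step 5: find(5) -> no change; set of 5 is {0, 4, 5}
Step 6: union(8, 4) -> merged; set of 8 now {0, 4, 5, 8}
Step 7: union(9, 10) -> merged; set of 9 now {3, 6, 9, 10}
Step 8: union(6, 2) -> merged; set of 6 now {2, 3, 6, 9, 10}
Step 9: union(3, 0) -> merged; set of 3 now {0, 2, 3, 4, 5, 6, 8, 9, 10}
Step 10: find(8) -> no change; set of 8 is {0, 2, 3, 4, 5, 6, 8, 9, 10}
Step 11: union(10, 3) -> already same set; set of 10 now {0, 2, 3, 4, 5, 6, 8, 9, 10}
Step 12: find(0) -> no change; set of 0 is {0, 2, 3, 4, 5, 6, 8, 9, 10}
Step 13: find(4) -> no change; set of 4 is {0, 2, 3, 4, 5, 6, 8, 9, 10}
Step 14: union(4, 3) -> already same set; set of 4 now {0, 2, 3, 4, 5, 6, 8, 9, 10}
Step 15: find(8) -> no change; set of 8 is {0, 2, 3, 4, 5, 6, 8, 9, 10}
Step 16: union(8, 12) -> merged; set of 8 now {0, 2, 3, 4, 5, 6, 8, 9, 10, 12}
Set of 10: {0, 2, 3, 4, 5, 6, 8, 9, 10, 12}; 4 is a member.

Answer: yes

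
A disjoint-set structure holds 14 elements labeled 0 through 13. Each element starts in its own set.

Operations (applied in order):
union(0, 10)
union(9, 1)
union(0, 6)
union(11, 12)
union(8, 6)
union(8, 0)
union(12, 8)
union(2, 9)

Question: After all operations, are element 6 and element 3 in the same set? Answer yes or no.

Answer: no

Derivation:
Step 1: union(0, 10) -> merged; set of 0 now {0, 10}
Step 2: union(9, 1) -> merged; set of 9 now {1, 9}
Step 3: union(0, 6) -> merged; set of 0 now {0, 6, 10}
Step 4: union(11, 12) -> merged; set of 11 now {11, 12}
Step 5: union(8, 6) -> merged; set of 8 now {0, 6, 8, 10}
Step 6: union(8, 0) -> already same set; set of 8 now {0, 6, 8, 10}
Step 7: union(12, 8) -> merged; set of 12 now {0, 6, 8, 10, 11, 12}
Step 8: union(2, 9) -> merged; set of 2 now {1, 2, 9}
Set of 6: {0, 6, 8, 10, 11, 12}; 3 is not a member.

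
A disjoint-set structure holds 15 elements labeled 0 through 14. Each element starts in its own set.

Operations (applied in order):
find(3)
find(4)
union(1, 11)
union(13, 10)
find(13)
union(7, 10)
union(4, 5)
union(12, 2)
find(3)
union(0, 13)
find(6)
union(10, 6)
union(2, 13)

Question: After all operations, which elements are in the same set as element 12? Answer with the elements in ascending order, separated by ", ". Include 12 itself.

Answer: 0, 2, 6, 7, 10, 12, 13

Derivation:
Step 1: find(3) -> no change; set of 3 is {3}
Step 2: find(4) -> no change; set of 4 is {4}
Step 3: union(1, 11) -> merged; set of 1 now {1, 11}
Step 4: union(13, 10) -> merged; set of 13 now {10, 13}
Step 5: find(13) -> no change; set of 13 is {10, 13}
Step 6: union(7, 10) -> merged; set of 7 now {7, 10, 13}
Step 7: union(4, 5) -> merged; set of 4 now {4, 5}
Step 8: union(12, 2) -> merged; set of 12 now {2, 12}
Step 9: find(3) -> no change; set of 3 is {3}
Step 10: union(0, 13) -> merged; set of 0 now {0, 7, 10, 13}
Step 11: find(6) -> no change; set of 6 is {6}
Step 12: union(10, 6) -> merged; set of 10 now {0, 6, 7, 10, 13}
Step 13: union(2, 13) -> merged; set of 2 now {0, 2, 6, 7, 10, 12, 13}
Component of 12: {0, 2, 6, 7, 10, 12, 13}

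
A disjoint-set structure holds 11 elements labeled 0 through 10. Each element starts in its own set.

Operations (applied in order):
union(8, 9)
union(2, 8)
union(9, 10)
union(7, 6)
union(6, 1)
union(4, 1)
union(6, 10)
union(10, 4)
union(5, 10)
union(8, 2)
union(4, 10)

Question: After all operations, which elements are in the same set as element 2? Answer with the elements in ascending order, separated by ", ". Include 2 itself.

Step 1: union(8, 9) -> merged; set of 8 now {8, 9}
Step 2: union(2, 8) -> merged; set of 2 now {2, 8, 9}
Step 3: union(9, 10) -> merged; set of 9 now {2, 8, 9, 10}
Step 4: union(7, 6) -> merged; set of 7 now {6, 7}
Step 5: union(6, 1) -> merged; set of 6 now {1, 6, 7}
Step 6: union(4, 1) -> merged; set of 4 now {1, 4, 6, 7}
Step 7: union(6, 10) -> merged; set of 6 now {1, 2, 4, 6, 7, 8, 9, 10}
Step 8: union(10, 4) -> already same set; set of 10 now {1, 2, 4, 6, 7, 8, 9, 10}
Step 9: union(5, 10) -> merged; set of 5 now {1, 2, 4, 5, 6, 7, 8, 9, 10}
Step 10: union(8, 2) -> already same set; set of 8 now {1, 2, 4, 5, 6, 7, 8, 9, 10}
Step 11: union(4, 10) -> already same set; set of 4 now {1, 2, 4, 5, 6, 7, 8, 9, 10}
Component of 2: {1, 2, 4, 5, 6, 7, 8, 9, 10}

Answer: 1, 2, 4, 5, 6, 7, 8, 9, 10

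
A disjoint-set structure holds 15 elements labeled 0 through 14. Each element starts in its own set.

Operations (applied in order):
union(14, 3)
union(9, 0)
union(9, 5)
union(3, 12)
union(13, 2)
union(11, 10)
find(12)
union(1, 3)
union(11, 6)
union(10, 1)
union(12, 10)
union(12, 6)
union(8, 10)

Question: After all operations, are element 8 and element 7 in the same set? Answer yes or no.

Answer: no

Derivation:
Step 1: union(14, 3) -> merged; set of 14 now {3, 14}
Step 2: union(9, 0) -> merged; set of 9 now {0, 9}
Step 3: union(9, 5) -> merged; set of 9 now {0, 5, 9}
Step 4: union(3, 12) -> merged; set of 3 now {3, 12, 14}
Step 5: union(13, 2) -> merged; set of 13 now {2, 13}
Step 6: union(11, 10) -> merged; set of 11 now {10, 11}
Step 7: find(12) -> no change; set of 12 is {3, 12, 14}
Step 8: union(1, 3) -> merged; set of 1 now {1, 3, 12, 14}
Step 9: union(11, 6) -> merged; set of 11 now {6, 10, 11}
Step 10: union(10, 1) -> merged; set of 10 now {1, 3, 6, 10, 11, 12, 14}
Step 11: union(12, 10) -> already same set; set of 12 now {1, 3, 6, 10, 11, 12, 14}
Step 12: union(12, 6) -> already same set; set of 12 now {1, 3, 6, 10, 11, 12, 14}
Step 13: union(8, 10) -> merged; set of 8 now {1, 3, 6, 8, 10, 11, 12, 14}
Set of 8: {1, 3, 6, 8, 10, 11, 12, 14}; 7 is not a member.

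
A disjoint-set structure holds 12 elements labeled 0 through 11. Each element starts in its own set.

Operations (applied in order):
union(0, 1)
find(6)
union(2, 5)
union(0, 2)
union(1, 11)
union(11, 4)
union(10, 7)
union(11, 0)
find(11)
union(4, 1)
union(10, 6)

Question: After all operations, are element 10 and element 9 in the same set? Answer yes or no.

Answer: no

Derivation:
Step 1: union(0, 1) -> merged; set of 0 now {0, 1}
Step 2: find(6) -> no change; set of 6 is {6}
Step 3: union(2, 5) -> merged; set of 2 now {2, 5}
Step 4: union(0, 2) -> merged; set of 0 now {0, 1, 2, 5}
Step 5: union(1, 11) -> merged; set of 1 now {0, 1, 2, 5, 11}
Step 6: union(11, 4) -> merged; set of 11 now {0, 1, 2, 4, 5, 11}
Step 7: union(10, 7) -> merged; set of 10 now {7, 10}
Step 8: union(11, 0) -> already same set; set of 11 now {0, 1, 2, 4, 5, 11}
Step 9: find(11) -> no change; set of 11 is {0, 1, 2, 4, 5, 11}
Step 10: union(4, 1) -> already same set; set of 4 now {0, 1, 2, 4, 5, 11}
Step 11: union(10, 6) -> merged; set of 10 now {6, 7, 10}
Set of 10: {6, 7, 10}; 9 is not a member.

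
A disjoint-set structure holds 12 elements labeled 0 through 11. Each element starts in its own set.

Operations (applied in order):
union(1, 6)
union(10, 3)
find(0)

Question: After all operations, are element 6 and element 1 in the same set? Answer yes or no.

Step 1: union(1, 6) -> merged; set of 1 now {1, 6}
Step 2: union(10, 3) -> merged; set of 10 now {3, 10}
Step 3: find(0) -> no change; set of 0 is {0}
Set of 6: {1, 6}; 1 is a member.

Answer: yes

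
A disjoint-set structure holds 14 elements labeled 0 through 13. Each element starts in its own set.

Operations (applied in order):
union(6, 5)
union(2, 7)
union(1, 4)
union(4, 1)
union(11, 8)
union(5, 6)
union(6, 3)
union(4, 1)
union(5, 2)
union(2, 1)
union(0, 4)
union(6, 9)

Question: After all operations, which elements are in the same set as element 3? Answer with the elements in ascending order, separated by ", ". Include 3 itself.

Answer: 0, 1, 2, 3, 4, 5, 6, 7, 9

Derivation:
Step 1: union(6, 5) -> merged; set of 6 now {5, 6}
Step 2: union(2, 7) -> merged; set of 2 now {2, 7}
Step 3: union(1, 4) -> merged; set of 1 now {1, 4}
Step 4: union(4, 1) -> already same set; set of 4 now {1, 4}
Step 5: union(11, 8) -> merged; set of 11 now {8, 11}
Step 6: union(5, 6) -> already same set; set of 5 now {5, 6}
Step 7: union(6, 3) -> merged; set of 6 now {3, 5, 6}
Step 8: union(4, 1) -> already same set; set of 4 now {1, 4}
Step 9: union(5, 2) -> merged; set of 5 now {2, 3, 5, 6, 7}
Step 10: union(2, 1) -> merged; set of 2 now {1, 2, 3, 4, 5, 6, 7}
Step 11: union(0, 4) -> merged; set of 0 now {0, 1, 2, 3, 4, 5, 6, 7}
Step 12: union(6, 9) -> merged; set of 6 now {0, 1, 2, 3, 4, 5, 6, 7, 9}
Component of 3: {0, 1, 2, 3, 4, 5, 6, 7, 9}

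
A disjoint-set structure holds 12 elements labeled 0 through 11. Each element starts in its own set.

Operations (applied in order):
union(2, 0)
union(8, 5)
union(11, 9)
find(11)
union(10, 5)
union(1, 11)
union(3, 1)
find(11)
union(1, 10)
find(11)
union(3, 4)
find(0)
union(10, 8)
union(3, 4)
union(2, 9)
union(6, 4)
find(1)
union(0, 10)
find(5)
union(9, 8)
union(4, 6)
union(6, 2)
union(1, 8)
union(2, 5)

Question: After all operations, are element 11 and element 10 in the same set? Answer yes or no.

Answer: yes

Derivation:
Step 1: union(2, 0) -> merged; set of 2 now {0, 2}
Step 2: union(8, 5) -> merged; set of 8 now {5, 8}
Step 3: union(11, 9) -> merged; set of 11 now {9, 11}
Step 4: find(11) -> no change; set of 11 is {9, 11}
Step 5: union(10, 5) -> merged; set of 10 now {5, 8, 10}
Step 6: union(1, 11) -> merged; set of 1 now {1, 9, 11}
Step 7: union(3, 1) -> merged; set of 3 now {1, 3, 9, 11}
Step 8: find(11) -> no change; set of 11 is {1, 3, 9, 11}
Step 9: union(1, 10) -> merged; set of 1 now {1, 3, 5, 8, 9, 10, 11}
Step 10: find(11) -> no change; set of 11 is {1, 3, 5, 8, 9, 10, 11}
Step 11: union(3, 4) -> merged; set of 3 now {1, 3, 4, 5, 8, 9, 10, 11}
Step 12: find(0) -> no change; set of 0 is {0, 2}
Step 13: union(10, 8) -> already same set; set of 10 now {1, 3, 4, 5, 8, 9, 10, 11}
Step 14: union(3, 4) -> already same set; set of 3 now {1, 3, 4, 5, 8, 9, 10, 11}
Step 15: union(2, 9) -> merged; set of 2 now {0, 1, 2, 3, 4, 5, 8, 9, 10, 11}
Step 16: union(6, 4) -> merged; set of 6 now {0, 1, 2, 3, 4, 5, 6, 8, 9, 10, 11}
Step 17: find(1) -> no change; set of 1 is {0, 1, 2, 3, 4, 5, 6, 8, 9, 10, 11}
Step 18: union(0, 10) -> already same set; set of 0 now {0, 1, 2, 3, 4, 5, 6, 8, 9, 10, 11}
Step 19: find(5) -> no change; set of 5 is {0, 1, 2, 3, 4, 5, 6, 8, 9, 10, 11}
Step 20: union(9, 8) -> already same set; set of 9 now {0, 1, 2, 3, 4, 5, 6, 8, 9, 10, 11}
Step 21: union(4, 6) -> already same set; set of 4 now {0, 1, 2, 3, 4, 5, 6, 8, 9, 10, 11}
Step 22: union(6, 2) -> already same set; set of 6 now {0, 1, 2, 3, 4, 5, 6, 8, 9, 10, 11}
Step 23: union(1, 8) -> already same set; set of 1 now {0, 1, 2, 3, 4, 5, 6, 8, 9, 10, 11}
Step 24: union(2, 5) -> already same set; set of 2 now {0, 1, 2, 3, 4, 5, 6, 8, 9, 10, 11}
Set of 11: {0, 1, 2, 3, 4, 5, 6, 8, 9, 10, 11}; 10 is a member.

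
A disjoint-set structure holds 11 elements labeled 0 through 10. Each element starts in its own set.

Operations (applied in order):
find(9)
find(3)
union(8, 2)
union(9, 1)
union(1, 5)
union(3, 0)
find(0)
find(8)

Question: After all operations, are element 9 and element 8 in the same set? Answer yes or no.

Step 1: find(9) -> no change; set of 9 is {9}
Step 2: find(3) -> no change; set of 3 is {3}
Step 3: union(8, 2) -> merged; set of 8 now {2, 8}
Step 4: union(9, 1) -> merged; set of 9 now {1, 9}
Step 5: union(1, 5) -> merged; set of 1 now {1, 5, 9}
Step 6: union(3, 0) -> merged; set of 3 now {0, 3}
Step 7: find(0) -> no change; set of 0 is {0, 3}
Step 8: find(8) -> no change; set of 8 is {2, 8}
Set of 9: {1, 5, 9}; 8 is not a member.

Answer: no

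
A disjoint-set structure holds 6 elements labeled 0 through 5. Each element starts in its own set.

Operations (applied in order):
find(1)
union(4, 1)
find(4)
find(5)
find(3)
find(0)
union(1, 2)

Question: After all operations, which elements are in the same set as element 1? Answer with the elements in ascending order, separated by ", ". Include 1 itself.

Answer: 1, 2, 4

Derivation:
Step 1: find(1) -> no change; set of 1 is {1}
Step 2: union(4, 1) -> merged; set of 4 now {1, 4}
Step 3: find(4) -> no change; set of 4 is {1, 4}
Step 4: find(5) -> no change; set of 5 is {5}
Step 5: find(3) -> no change; set of 3 is {3}
Step 6: find(0) -> no change; set of 0 is {0}
Step 7: union(1, 2) -> merged; set of 1 now {1, 2, 4}
Component of 1: {1, 2, 4}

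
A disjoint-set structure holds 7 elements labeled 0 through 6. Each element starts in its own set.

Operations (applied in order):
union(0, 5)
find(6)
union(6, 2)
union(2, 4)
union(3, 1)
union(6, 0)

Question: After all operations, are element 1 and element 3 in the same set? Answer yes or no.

Step 1: union(0, 5) -> merged; set of 0 now {0, 5}
Step 2: find(6) -> no change; set of 6 is {6}
Step 3: union(6, 2) -> merged; set of 6 now {2, 6}
Step 4: union(2, 4) -> merged; set of 2 now {2, 4, 6}
Step 5: union(3, 1) -> merged; set of 3 now {1, 3}
Step 6: union(6, 0) -> merged; set of 6 now {0, 2, 4, 5, 6}
Set of 1: {1, 3}; 3 is a member.

Answer: yes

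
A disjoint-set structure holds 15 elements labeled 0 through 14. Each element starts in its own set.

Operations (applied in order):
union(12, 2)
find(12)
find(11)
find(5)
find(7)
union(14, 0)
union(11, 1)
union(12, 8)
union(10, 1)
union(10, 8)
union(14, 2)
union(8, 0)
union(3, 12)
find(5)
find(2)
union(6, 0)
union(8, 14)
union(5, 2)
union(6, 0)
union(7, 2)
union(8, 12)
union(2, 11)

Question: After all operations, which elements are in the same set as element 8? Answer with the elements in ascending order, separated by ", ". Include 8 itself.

Answer: 0, 1, 2, 3, 5, 6, 7, 8, 10, 11, 12, 14

Derivation:
Step 1: union(12, 2) -> merged; set of 12 now {2, 12}
Step 2: find(12) -> no change; set of 12 is {2, 12}
Step 3: find(11) -> no change; set of 11 is {11}
Step 4: find(5) -> no change; set of 5 is {5}
Step 5: find(7) -> no change; set of 7 is {7}
Step 6: union(14, 0) -> merged; set of 14 now {0, 14}
Step 7: union(11, 1) -> merged; set of 11 now {1, 11}
Step 8: union(12, 8) -> merged; set of 12 now {2, 8, 12}
Step 9: union(10, 1) -> merged; set of 10 now {1, 10, 11}
Step 10: union(10, 8) -> merged; set of 10 now {1, 2, 8, 10, 11, 12}
Step 11: union(14, 2) -> merged; set of 14 now {0, 1, 2, 8, 10, 11, 12, 14}
Step 12: union(8, 0) -> already same set; set of 8 now {0, 1, 2, 8, 10, 11, 12, 14}
Step 13: union(3, 12) -> merged; set of 3 now {0, 1, 2, 3, 8, 10, 11, 12, 14}
Step 14: find(5) -> no change; set of 5 is {5}
Step 15: find(2) -> no change; set of 2 is {0, 1, 2, 3, 8, 10, 11, 12, 14}
Step 16: union(6, 0) -> merged; set of 6 now {0, 1, 2, 3, 6, 8, 10, 11, 12, 14}
Step 17: union(8, 14) -> already same set; set of 8 now {0, 1, 2, 3, 6, 8, 10, 11, 12, 14}
Step 18: union(5, 2) -> merged; set of 5 now {0, 1, 2, 3, 5, 6, 8, 10, 11, 12, 14}
Step 19: union(6, 0) -> already same set; set of 6 now {0, 1, 2, 3, 5, 6, 8, 10, 11, 12, 14}
Step 20: union(7, 2) -> merged; set of 7 now {0, 1, 2, 3, 5, 6, 7, 8, 10, 11, 12, 14}
Step 21: union(8, 12) -> already same set; set of 8 now {0, 1, 2, 3, 5, 6, 7, 8, 10, 11, 12, 14}
Step 22: union(2, 11) -> already same set; set of 2 now {0, 1, 2, 3, 5, 6, 7, 8, 10, 11, 12, 14}
Component of 8: {0, 1, 2, 3, 5, 6, 7, 8, 10, 11, 12, 14}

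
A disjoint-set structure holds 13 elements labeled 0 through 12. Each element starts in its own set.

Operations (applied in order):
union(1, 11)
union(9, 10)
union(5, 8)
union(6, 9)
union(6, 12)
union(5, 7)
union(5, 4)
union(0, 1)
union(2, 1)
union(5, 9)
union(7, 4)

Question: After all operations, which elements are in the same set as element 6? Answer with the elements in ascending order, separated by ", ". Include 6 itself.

Step 1: union(1, 11) -> merged; set of 1 now {1, 11}
Step 2: union(9, 10) -> merged; set of 9 now {9, 10}
Step 3: union(5, 8) -> merged; set of 5 now {5, 8}
Step 4: union(6, 9) -> merged; set of 6 now {6, 9, 10}
Step 5: union(6, 12) -> merged; set of 6 now {6, 9, 10, 12}
Step 6: union(5, 7) -> merged; set of 5 now {5, 7, 8}
Step 7: union(5, 4) -> merged; set of 5 now {4, 5, 7, 8}
Step 8: union(0, 1) -> merged; set of 0 now {0, 1, 11}
Step 9: union(2, 1) -> merged; set of 2 now {0, 1, 2, 11}
Step 10: union(5, 9) -> merged; set of 5 now {4, 5, 6, 7, 8, 9, 10, 12}
Step 11: union(7, 4) -> already same set; set of 7 now {4, 5, 6, 7, 8, 9, 10, 12}
Component of 6: {4, 5, 6, 7, 8, 9, 10, 12}

Answer: 4, 5, 6, 7, 8, 9, 10, 12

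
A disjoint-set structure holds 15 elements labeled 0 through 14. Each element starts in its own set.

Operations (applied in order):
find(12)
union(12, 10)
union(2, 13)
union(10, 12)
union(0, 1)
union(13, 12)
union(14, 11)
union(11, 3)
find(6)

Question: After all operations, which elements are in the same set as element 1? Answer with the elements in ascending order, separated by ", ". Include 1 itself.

Answer: 0, 1

Derivation:
Step 1: find(12) -> no change; set of 12 is {12}
Step 2: union(12, 10) -> merged; set of 12 now {10, 12}
Step 3: union(2, 13) -> merged; set of 2 now {2, 13}
Step 4: union(10, 12) -> already same set; set of 10 now {10, 12}
Step 5: union(0, 1) -> merged; set of 0 now {0, 1}
Step 6: union(13, 12) -> merged; set of 13 now {2, 10, 12, 13}
Step 7: union(14, 11) -> merged; set of 14 now {11, 14}
Step 8: union(11, 3) -> merged; set of 11 now {3, 11, 14}
Step 9: find(6) -> no change; set of 6 is {6}
Component of 1: {0, 1}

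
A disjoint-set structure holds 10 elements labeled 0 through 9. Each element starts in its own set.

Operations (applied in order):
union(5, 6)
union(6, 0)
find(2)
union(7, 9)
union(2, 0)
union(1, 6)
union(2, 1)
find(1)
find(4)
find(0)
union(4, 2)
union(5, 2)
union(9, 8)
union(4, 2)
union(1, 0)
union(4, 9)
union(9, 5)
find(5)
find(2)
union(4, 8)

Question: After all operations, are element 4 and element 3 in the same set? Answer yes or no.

Answer: no

Derivation:
Step 1: union(5, 6) -> merged; set of 5 now {5, 6}
Step 2: union(6, 0) -> merged; set of 6 now {0, 5, 6}
Step 3: find(2) -> no change; set of 2 is {2}
Step 4: union(7, 9) -> merged; set of 7 now {7, 9}
Step 5: union(2, 0) -> merged; set of 2 now {0, 2, 5, 6}
Step 6: union(1, 6) -> merged; set of 1 now {0, 1, 2, 5, 6}
Step 7: union(2, 1) -> already same set; set of 2 now {0, 1, 2, 5, 6}
Step 8: find(1) -> no change; set of 1 is {0, 1, 2, 5, 6}
Step 9: find(4) -> no change; set of 4 is {4}
Step 10: find(0) -> no change; set of 0 is {0, 1, 2, 5, 6}
Step 11: union(4, 2) -> merged; set of 4 now {0, 1, 2, 4, 5, 6}
Step 12: union(5, 2) -> already same set; set of 5 now {0, 1, 2, 4, 5, 6}
Step 13: union(9, 8) -> merged; set of 9 now {7, 8, 9}
Step 14: union(4, 2) -> already same set; set of 4 now {0, 1, 2, 4, 5, 6}
Step 15: union(1, 0) -> already same set; set of 1 now {0, 1, 2, 4, 5, 6}
Step 16: union(4, 9) -> merged; set of 4 now {0, 1, 2, 4, 5, 6, 7, 8, 9}
Step 17: union(9, 5) -> already same set; set of 9 now {0, 1, 2, 4, 5, 6, 7, 8, 9}
Step 18: find(5) -> no change; set of 5 is {0, 1, 2, 4, 5, 6, 7, 8, 9}
Step 19: find(2) -> no change; set of 2 is {0, 1, 2, 4, 5, 6, 7, 8, 9}
Step 20: union(4, 8) -> already same set; set of 4 now {0, 1, 2, 4, 5, 6, 7, 8, 9}
Set of 4: {0, 1, 2, 4, 5, 6, 7, 8, 9}; 3 is not a member.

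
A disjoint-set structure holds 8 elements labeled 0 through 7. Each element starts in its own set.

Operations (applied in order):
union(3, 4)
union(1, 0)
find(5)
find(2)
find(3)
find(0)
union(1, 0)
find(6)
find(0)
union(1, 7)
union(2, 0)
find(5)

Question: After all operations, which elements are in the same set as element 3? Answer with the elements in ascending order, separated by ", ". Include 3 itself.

Step 1: union(3, 4) -> merged; set of 3 now {3, 4}
Step 2: union(1, 0) -> merged; set of 1 now {0, 1}
Step 3: find(5) -> no change; set of 5 is {5}
Step 4: find(2) -> no change; set of 2 is {2}
Step 5: find(3) -> no change; set of 3 is {3, 4}
Step 6: find(0) -> no change; set of 0 is {0, 1}
Step 7: union(1, 0) -> already same set; set of 1 now {0, 1}
Step 8: find(6) -> no change; set of 6 is {6}
Step 9: find(0) -> no change; set of 0 is {0, 1}
Step 10: union(1, 7) -> merged; set of 1 now {0, 1, 7}
Step 11: union(2, 0) -> merged; set of 2 now {0, 1, 2, 7}
Step 12: find(5) -> no change; set of 5 is {5}
Component of 3: {3, 4}

Answer: 3, 4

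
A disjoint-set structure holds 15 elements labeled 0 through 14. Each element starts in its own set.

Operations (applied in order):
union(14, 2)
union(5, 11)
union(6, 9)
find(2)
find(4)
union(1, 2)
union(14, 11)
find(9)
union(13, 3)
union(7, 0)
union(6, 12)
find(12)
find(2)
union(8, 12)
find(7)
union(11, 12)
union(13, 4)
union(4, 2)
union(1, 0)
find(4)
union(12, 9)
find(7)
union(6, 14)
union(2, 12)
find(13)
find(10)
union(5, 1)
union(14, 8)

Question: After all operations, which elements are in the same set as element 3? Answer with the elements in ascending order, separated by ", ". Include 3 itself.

Step 1: union(14, 2) -> merged; set of 14 now {2, 14}
Step 2: union(5, 11) -> merged; set of 5 now {5, 11}
Step 3: union(6, 9) -> merged; set of 6 now {6, 9}
Step 4: find(2) -> no change; set of 2 is {2, 14}
Step 5: find(4) -> no change; set of 4 is {4}
Step 6: union(1, 2) -> merged; set of 1 now {1, 2, 14}
Step 7: union(14, 11) -> merged; set of 14 now {1, 2, 5, 11, 14}
Step 8: find(9) -> no change; set of 9 is {6, 9}
Step 9: union(13, 3) -> merged; set of 13 now {3, 13}
Step 10: union(7, 0) -> merged; set of 7 now {0, 7}
Step 11: union(6, 12) -> merged; set of 6 now {6, 9, 12}
Step 12: find(12) -> no change; set of 12 is {6, 9, 12}
Step 13: find(2) -> no change; set of 2 is {1, 2, 5, 11, 14}
Step 14: union(8, 12) -> merged; set of 8 now {6, 8, 9, 12}
Step 15: find(7) -> no change; set of 7 is {0, 7}
Step 16: union(11, 12) -> merged; set of 11 now {1, 2, 5, 6, 8, 9, 11, 12, 14}
Step 17: union(13, 4) -> merged; set of 13 now {3, 4, 13}
Step 18: union(4, 2) -> merged; set of 4 now {1, 2, 3, 4, 5, 6, 8, 9, 11, 12, 13, 14}
Step 19: union(1, 0) -> merged; set of 1 now {0, 1, 2, 3, 4, 5, 6, 7, 8, 9, 11, 12, 13, 14}
Step 20: find(4) -> no change; set of 4 is {0, 1, 2, 3, 4, 5, 6, 7, 8, 9, 11, 12, 13, 14}
Step 21: union(12, 9) -> already same set; set of 12 now {0, 1, 2, 3, 4, 5, 6, 7, 8, 9, 11, 12, 13, 14}
Step 22: find(7) -> no change; set of 7 is {0, 1, 2, 3, 4, 5, 6, 7, 8, 9, 11, 12, 13, 14}
Step 23: union(6, 14) -> already same set; set of 6 now {0, 1, 2, 3, 4, 5, 6, 7, 8, 9, 11, 12, 13, 14}
Step 24: union(2, 12) -> already same set; set of 2 now {0, 1, 2, 3, 4, 5, 6, 7, 8, 9, 11, 12, 13, 14}
Step 25: find(13) -> no change; set of 13 is {0, 1, 2, 3, 4, 5, 6, 7, 8, 9, 11, 12, 13, 14}
Step 26: find(10) -> no change; set of 10 is {10}
Step 27: union(5, 1) -> already same set; set of 5 now {0, 1, 2, 3, 4, 5, 6, 7, 8, 9, 11, 12, 13, 14}
Step 28: union(14, 8) -> already same set; set of 14 now {0, 1, 2, 3, 4, 5, 6, 7, 8, 9, 11, 12, 13, 14}
Component of 3: {0, 1, 2, 3, 4, 5, 6, 7, 8, 9, 11, 12, 13, 14}

Answer: 0, 1, 2, 3, 4, 5, 6, 7, 8, 9, 11, 12, 13, 14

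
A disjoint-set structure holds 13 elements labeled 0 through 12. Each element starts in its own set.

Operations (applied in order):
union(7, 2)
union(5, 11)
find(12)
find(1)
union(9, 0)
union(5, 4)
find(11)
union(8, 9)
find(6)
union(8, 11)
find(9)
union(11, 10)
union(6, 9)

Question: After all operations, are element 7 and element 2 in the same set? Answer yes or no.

Answer: yes

Derivation:
Step 1: union(7, 2) -> merged; set of 7 now {2, 7}
Step 2: union(5, 11) -> merged; set of 5 now {5, 11}
Step 3: find(12) -> no change; set of 12 is {12}
Step 4: find(1) -> no change; set of 1 is {1}
Step 5: union(9, 0) -> merged; set of 9 now {0, 9}
Step 6: union(5, 4) -> merged; set of 5 now {4, 5, 11}
Step 7: find(11) -> no change; set of 11 is {4, 5, 11}
Step 8: union(8, 9) -> merged; set of 8 now {0, 8, 9}
Step 9: find(6) -> no change; set of 6 is {6}
Step 10: union(8, 11) -> merged; set of 8 now {0, 4, 5, 8, 9, 11}
Step 11: find(9) -> no change; set of 9 is {0, 4, 5, 8, 9, 11}
Step 12: union(11, 10) -> merged; set of 11 now {0, 4, 5, 8, 9, 10, 11}
Step 13: union(6, 9) -> merged; set of 6 now {0, 4, 5, 6, 8, 9, 10, 11}
Set of 7: {2, 7}; 2 is a member.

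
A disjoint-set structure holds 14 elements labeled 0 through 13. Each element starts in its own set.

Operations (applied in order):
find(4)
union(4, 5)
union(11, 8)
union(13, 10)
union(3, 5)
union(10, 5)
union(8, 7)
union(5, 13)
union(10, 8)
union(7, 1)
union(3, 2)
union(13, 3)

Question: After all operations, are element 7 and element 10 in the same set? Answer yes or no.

Step 1: find(4) -> no change; set of 4 is {4}
Step 2: union(4, 5) -> merged; set of 4 now {4, 5}
Step 3: union(11, 8) -> merged; set of 11 now {8, 11}
Step 4: union(13, 10) -> merged; set of 13 now {10, 13}
Step 5: union(3, 5) -> merged; set of 3 now {3, 4, 5}
Step 6: union(10, 5) -> merged; set of 10 now {3, 4, 5, 10, 13}
Step 7: union(8, 7) -> merged; set of 8 now {7, 8, 11}
Step 8: union(5, 13) -> already same set; set of 5 now {3, 4, 5, 10, 13}
Step 9: union(10, 8) -> merged; set of 10 now {3, 4, 5, 7, 8, 10, 11, 13}
Step 10: union(7, 1) -> merged; set of 7 now {1, 3, 4, 5, 7, 8, 10, 11, 13}
Step 11: union(3, 2) -> merged; set of 3 now {1, 2, 3, 4, 5, 7, 8, 10, 11, 13}
Step 12: union(13, 3) -> already same set; set of 13 now {1, 2, 3, 4, 5, 7, 8, 10, 11, 13}
Set of 7: {1, 2, 3, 4, 5, 7, 8, 10, 11, 13}; 10 is a member.

Answer: yes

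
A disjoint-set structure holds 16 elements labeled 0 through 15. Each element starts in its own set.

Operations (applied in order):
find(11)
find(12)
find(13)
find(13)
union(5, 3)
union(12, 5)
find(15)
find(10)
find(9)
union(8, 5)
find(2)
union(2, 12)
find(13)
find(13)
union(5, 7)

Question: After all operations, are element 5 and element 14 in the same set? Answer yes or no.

Step 1: find(11) -> no change; set of 11 is {11}
Step 2: find(12) -> no change; set of 12 is {12}
Step 3: find(13) -> no change; set of 13 is {13}
Step 4: find(13) -> no change; set of 13 is {13}
Step 5: union(5, 3) -> merged; set of 5 now {3, 5}
Step 6: union(12, 5) -> merged; set of 12 now {3, 5, 12}
Step 7: find(15) -> no change; set of 15 is {15}
Step 8: find(10) -> no change; set of 10 is {10}
Step 9: find(9) -> no change; set of 9 is {9}
Step 10: union(8, 5) -> merged; set of 8 now {3, 5, 8, 12}
Step 11: find(2) -> no change; set of 2 is {2}
Step 12: union(2, 12) -> merged; set of 2 now {2, 3, 5, 8, 12}
Step 13: find(13) -> no change; set of 13 is {13}
Step 14: find(13) -> no change; set of 13 is {13}
Step 15: union(5, 7) -> merged; set of 5 now {2, 3, 5, 7, 8, 12}
Set of 5: {2, 3, 5, 7, 8, 12}; 14 is not a member.

Answer: no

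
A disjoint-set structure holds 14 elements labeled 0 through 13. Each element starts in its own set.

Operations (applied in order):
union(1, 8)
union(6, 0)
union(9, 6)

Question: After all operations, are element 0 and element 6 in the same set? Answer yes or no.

Answer: yes

Derivation:
Step 1: union(1, 8) -> merged; set of 1 now {1, 8}
Step 2: union(6, 0) -> merged; set of 6 now {0, 6}
Step 3: union(9, 6) -> merged; set of 9 now {0, 6, 9}
Set of 0: {0, 6, 9}; 6 is a member.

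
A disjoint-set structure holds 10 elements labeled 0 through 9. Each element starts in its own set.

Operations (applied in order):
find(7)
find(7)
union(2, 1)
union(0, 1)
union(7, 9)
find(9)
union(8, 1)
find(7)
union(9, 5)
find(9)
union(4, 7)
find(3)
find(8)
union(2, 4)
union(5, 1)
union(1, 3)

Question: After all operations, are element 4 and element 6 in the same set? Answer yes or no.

Step 1: find(7) -> no change; set of 7 is {7}
Step 2: find(7) -> no change; set of 7 is {7}
Step 3: union(2, 1) -> merged; set of 2 now {1, 2}
Step 4: union(0, 1) -> merged; set of 0 now {0, 1, 2}
Step 5: union(7, 9) -> merged; set of 7 now {7, 9}
Step 6: find(9) -> no change; set of 9 is {7, 9}
Step 7: union(8, 1) -> merged; set of 8 now {0, 1, 2, 8}
Step 8: find(7) -> no change; set of 7 is {7, 9}
Step 9: union(9, 5) -> merged; set of 9 now {5, 7, 9}
Step 10: find(9) -> no change; set of 9 is {5, 7, 9}
Step 11: union(4, 7) -> merged; set of 4 now {4, 5, 7, 9}
Step 12: find(3) -> no change; set of 3 is {3}
Step 13: find(8) -> no change; set of 8 is {0, 1, 2, 8}
Step 14: union(2, 4) -> merged; set of 2 now {0, 1, 2, 4, 5, 7, 8, 9}
Step 15: union(5, 1) -> already same set; set of 5 now {0, 1, 2, 4, 5, 7, 8, 9}
Step 16: union(1, 3) -> merged; set of 1 now {0, 1, 2, 3, 4, 5, 7, 8, 9}
Set of 4: {0, 1, 2, 3, 4, 5, 7, 8, 9}; 6 is not a member.

Answer: no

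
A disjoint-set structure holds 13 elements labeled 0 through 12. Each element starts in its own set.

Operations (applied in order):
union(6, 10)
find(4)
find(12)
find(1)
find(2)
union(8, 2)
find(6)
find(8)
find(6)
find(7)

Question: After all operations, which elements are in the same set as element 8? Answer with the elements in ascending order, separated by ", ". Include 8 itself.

Answer: 2, 8

Derivation:
Step 1: union(6, 10) -> merged; set of 6 now {6, 10}
Step 2: find(4) -> no change; set of 4 is {4}
Step 3: find(12) -> no change; set of 12 is {12}
Step 4: find(1) -> no change; set of 1 is {1}
Step 5: find(2) -> no change; set of 2 is {2}
Step 6: union(8, 2) -> merged; set of 8 now {2, 8}
Step 7: find(6) -> no change; set of 6 is {6, 10}
Step 8: find(8) -> no change; set of 8 is {2, 8}
Step 9: find(6) -> no change; set of 6 is {6, 10}
Step 10: find(7) -> no change; set of 7 is {7}
Component of 8: {2, 8}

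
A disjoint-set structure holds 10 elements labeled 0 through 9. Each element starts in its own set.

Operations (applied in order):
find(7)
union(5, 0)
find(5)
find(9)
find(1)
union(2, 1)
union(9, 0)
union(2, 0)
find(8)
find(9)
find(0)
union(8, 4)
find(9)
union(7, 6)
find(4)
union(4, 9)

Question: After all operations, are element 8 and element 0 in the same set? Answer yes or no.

Answer: yes

Derivation:
Step 1: find(7) -> no change; set of 7 is {7}
Step 2: union(5, 0) -> merged; set of 5 now {0, 5}
Step 3: find(5) -> no change; set of 5 is {0, 5}
Step 4: find(9) -> no change; set of 9 is {9}
Step 5: find(1) -> no change; set of 1 is {1}
Step 6: union(2, 1) -> merged; set of 2 now {1, 2}
Step 7: union(9, 0) -> merged; set of 9 now {0, 5, 9}
Step 8: union(2, 0) -> merged; set of 2 now {0, 1, 2, 5, 9}
Step 9: find(8) -> no change; set of 8 is {8}
Step 10: find(9) -> no change; set of 9 is {0, 1, 2, 5, 9}
Step 11: find(0) -> no change; set of 0 is {0, 1, 2, 5, 9}
Step 12: union(8, 4) -> merged; set of 8 now {4, 8}
Step 13: find(9) -> no change; set of 9 is {0, 1, 2, 5, 9}
Step 14: union(7, 6) -> merged; set of 7 now {6, 7}
Step 15: find(4) -> no change; set of 4 is {4, 8}
Step 16: union(4, 9) -> merged; set of 4 now {0, 1, 2, 4, 5, 8, 9}
Set of 8: {0, 1, 2, 4, 5, 8, 9}; 0 is a member.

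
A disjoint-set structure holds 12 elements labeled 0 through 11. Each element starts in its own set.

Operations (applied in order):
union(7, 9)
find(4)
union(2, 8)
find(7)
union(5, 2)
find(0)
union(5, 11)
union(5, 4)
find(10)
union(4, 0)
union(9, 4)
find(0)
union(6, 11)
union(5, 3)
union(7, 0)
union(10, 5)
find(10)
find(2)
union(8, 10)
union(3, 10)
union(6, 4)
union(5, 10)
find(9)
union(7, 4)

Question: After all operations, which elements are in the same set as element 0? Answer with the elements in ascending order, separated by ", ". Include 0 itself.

Step 1: union(7, 9) -> merged; set of 7 now {7, 9}
Step 2: find(4) -> no change; set of 4 is {4}
Step 3: union(2, 8) -> merged; set of 2 now {2, 8}
Step 4: find(7) -> no change; set of 7 is {7, 9}
Step 5: union(5, 2) -> merged; set of 5 now {2, 5, 8}
Step 6: find(0) -> no change; set of 0 is {0}
Step 7: union(5, 11) -> merged; set of 5 now {2, 5, 8, 11}
Step 8: union(5, 4) -> merged; set of 5 now {2, 4, 5, 8, 11}
Step 9: find(10) -> no change; set of 10 is {10}
Step 10: union(4, 0) -> merged; set of 4 now {0, 2, 4, 5, 8, 11}
Step 11: union(9, 4) -> merged; set of 9 now {0, 2, 4, 5, 7, 8, 9, 11}
Step 12: find(0) -> no change; set of 0 is {0, 2, 4, 5, 7, 8, 9, 11}
Step 13: union(6, 11) -> merged; set of 6 now {0, 2, 4, 5, 6, 7, 8, 9, 11}
Step 14: union(5, 3) -> merged; set of 5 now {0, 2, 3, 4, 5, 6, 7, 8, 9, 11}
Step 15: union(7, 0) -> already same set; set of 7 now {0, 2, 3, 4, 5, 6, 7, 8, 9, 11}
Step 16: union(10, 5) -> merged; set of 10 now {0, 2, 3, 4, 5, 6, 7, 8, 9, 10, 11}
Step 17: find(10) -> no change; set of 10 is {0, 2, 3, 4, 5, 6, 7, 8, 9, 10, 11}
Step 18: find(2) -> no change; set of 2 is {0, 2, 3, 4, 5, 6, 7, 8, 9, 10, 11}
Step 19: union(8, 10) -> already same set; set of 8 now {0, 2, 3, 4, 5, 6, 7, 8, 9, 10, 11}
Step 20: union(3, 10) -> already same set; set of 3 now {0, 2, 3, 4, 5, 6, 7, 8, 9, 10, 11}
Step 21: union(6, 4) -> already same set; set of 6 now {0, 2, 3, 4, 5, 6, 7, 8, 9, 10, 11}
Step 22: union(5, 10) -> already same set; set of 5 now {0, 2, 3, 4, 5, 6, 7, 8, 9, 10, 11}
Step 23: find(9) -> no change; set of 9 is {0, 2, 3, 4, 5, 6, 7, 8, 9, 10, 11}
Step 24: union(7, 4) -> already same set; set of 7 now {0, 2, 3, 4, 5, 6, 7, 8, 9, 10, 11}
Component of 0: {0, 2, 3, 4, 5, 6, 7, 8, 9, 10, 11}

Answer: 0, 2, 3, 4, 5, 6, 7, 8, 9, 10, 11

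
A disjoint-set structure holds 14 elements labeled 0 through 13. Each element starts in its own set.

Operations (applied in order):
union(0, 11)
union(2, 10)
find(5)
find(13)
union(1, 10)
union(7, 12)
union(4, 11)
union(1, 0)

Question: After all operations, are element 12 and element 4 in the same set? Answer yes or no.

Step 1: union(0, 11) -> merged; set of 0 now {0, 11}
Step 2: union(2, 10) -> merged; set of 2 now {2, 10}
Step 3: find(5) -> no change; set of 5 is {5}
Step 4: find(13) -> no change; set of 13 is {13}
Step 5: union(1, 10) -> merged; set of 1 now {1, 2, 10}
Step 6: union(7, 12) -> merged; set of 7 now {7, 12}
Step 7: union(4, 11) -> merged; set of 4 now {0, 4, 11}
Step 8: union(1, 0) -> merged; set of 1 now {0, 1, 2, 4, 10, 11}
Set of 12: {7, 12}; 4 is not a member.

Answer: no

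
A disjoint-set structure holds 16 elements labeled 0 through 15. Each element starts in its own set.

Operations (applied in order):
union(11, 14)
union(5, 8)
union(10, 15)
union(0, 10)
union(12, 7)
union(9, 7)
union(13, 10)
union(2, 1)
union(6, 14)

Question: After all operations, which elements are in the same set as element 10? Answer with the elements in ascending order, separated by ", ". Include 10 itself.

Step 1: union(11, 14) -> merged; set of 11 now {11, 14}
Step 2: union(5, 8) -> merged; set of 5 now {5, 8}
Step 3: union(10, 15) -> merged; set of 10 now {10, 15}
Step 4: union(0, 10) -> merged; set of 0 now {0, 10, 15}
Step 5: union(12, 7) -> merged; set of 12 now {7, 12}
Step 6: union(9, 7) -> merged; set of 9 now {7, 9, 12}
Step 7: union(13, 10) -> merged; set of 13 now {0, 10, 13, 15}
Step 8: union(2, 1) -> merged; set of 2 now {1, 2}
Step 9: union(6, 14) -> merged; set of 6 now {6, 11, 14}
Component of 10: {0, 10, 13, 15}

Answer: 0, 10, 13, 15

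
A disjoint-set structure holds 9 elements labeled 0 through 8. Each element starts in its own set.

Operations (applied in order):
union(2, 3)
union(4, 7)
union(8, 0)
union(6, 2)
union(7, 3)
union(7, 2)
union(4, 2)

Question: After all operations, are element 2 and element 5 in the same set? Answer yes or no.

Answer: no

Derivation:
Step 1: union(2, 3) -> merged; set of 2 now {2, 3}
Step 2: union(4, 7) -> merged; set of 4 now {4, 7}
Step 3: union(8, 0) -> merged; set of 8 now {0, 8}
Step 4: union(6, 2) -> merged; set of 6 now {2, 3, 6}
Step 5: union(7, 3) -> merged; set of 7 now {2, 3, 4, 6, 7}
Step 6: union(7, 2) -> already same set; set of 7 now {2, 3, 4, 6, 7}
Step 7: union(4, 2) -> already same set; set of 4 now {2, 3, 4, 6, 7}
Set of 2: {2, 3, 4, 6, 7}; 5 is not a member.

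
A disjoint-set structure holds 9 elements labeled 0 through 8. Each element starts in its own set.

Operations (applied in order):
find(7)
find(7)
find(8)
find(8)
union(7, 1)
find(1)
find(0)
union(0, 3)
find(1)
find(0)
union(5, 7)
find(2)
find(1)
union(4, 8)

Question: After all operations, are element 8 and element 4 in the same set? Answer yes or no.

Answer: yes

Derivation:
Step 1: find(7) -> no change; set of 7 is {7}
Step 2: find(7) -> no change; set of 7 is {7}
Step 3: find(8) -> no change; set of 8 is {8}
Step 4: find(8) -> no change; set of 8 is {8}
Step 5: union(7, 1) -> merged; set of 7 now {1, 7}
Step 6: find(1) -> no change; set of 1 is {1, 7}
Step 7: find(0) -> no change; set of 0 is {0}
Step 8: union(0, 3) -> merged; set of 0 now {0, 3}
Step 9: find(1) -> no change; set of 1 is {1, 7}
Step 10: find(0) -> no change; set of 0 is {0, 3}
Step 11: union(5, 7) -> merged; set of 5 now {1, 5, 7}
Step 12: find(2) -> no change; set of 2 is {2}
Step 13: find(1) -> no change; set of 1 is {1, 5, 7}
Step 14: union(4, 8) -> merged; set of 4 now {4, 8}
Set of 8: {4, 8}; 4 is a member.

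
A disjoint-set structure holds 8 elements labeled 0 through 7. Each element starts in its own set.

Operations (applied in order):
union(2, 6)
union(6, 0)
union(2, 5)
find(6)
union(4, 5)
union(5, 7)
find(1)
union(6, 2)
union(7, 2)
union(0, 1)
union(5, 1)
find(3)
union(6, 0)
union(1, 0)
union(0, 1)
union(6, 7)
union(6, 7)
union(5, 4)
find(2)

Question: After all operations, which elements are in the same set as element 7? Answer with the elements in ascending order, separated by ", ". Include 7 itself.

Answer: 0, 1, 2, 4, 5, 6, 7

Derivation:
Step 1: union(2, 6) -> merged; set of 2 now {2, 6}
Step 2: union(6, 0) -> merged; set of 6 now {0, 2, 6}
Step 3: union(2, 5) -> merged; set of 2 now {0, 2, 5, 6}
Step 4: find(6) -> no change; set of 6 is {0, 2, 5, 6}
Step 5: union(4, 5) -> merged; set of 4 now {0, 2, 4, 5, 6}
Step 6: union(5, 7) -> merged; set of 5 now {0, 2, 4, 5, 6, 7}
Step 7: find(1) -> no change; set of 1 is {1}
Step 8: union(6, 2) -> already same set; set of 6 now {0, 2, 4, 5, 6, 7}
Step 9: union(7, 2) -> already same set; set of 7 now {0, 2, 4, 5, 6, 7}
Step 10: union(0, 1) -> merged; set of 0 now {0, 1, 2, 4, 5, 6, 7}
Step 11: union(5, 1) -> already same set; set of 5 now {0, 1, 2, 4, 5, 6, 7}
Step 12: find(3) -> no change; set of 3 is {3}
Step 13: union(6, 0) -> already same set; set of 6 now {0, 1, 2, 4, 5, 6, 7}
Step 14: union(1, 0) -> already same set; set of 1 now {0, 1, 2, 4, 5, 6, 7}
Step 15: union(0, 1) -> already same set; set of 0 now {0, 1, 2, 4, 5, 6, 7}
Step 16: union(6, 7) -> already same set; set of 6 now {0, 1, 2, 4, 5, 6, 7}
Step 17: union(6, 7) -> already same set; set of 6 now {0, 1, 2, 4, 5, 6, 7}
Step 18: union(5, 4) -> already same set; set of 5 now {0, 1, 2, 4, 5, 6, 7}
Step 19: find(2) -> no change; set of 2 is {0, 1, 2, 4, 5, 6, 7}
Component of 7: {0, 1, 2, 4, 5, 6, 7}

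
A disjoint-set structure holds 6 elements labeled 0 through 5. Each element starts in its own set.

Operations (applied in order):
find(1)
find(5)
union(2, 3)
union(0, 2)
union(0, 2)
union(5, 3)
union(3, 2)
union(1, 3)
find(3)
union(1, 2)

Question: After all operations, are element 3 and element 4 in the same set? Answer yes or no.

Step 1: find(1) -> no change; set of 1 is {1}
Step 2: find(5) -> no change; set of 5 is {5}
Step 3: union(2, 3) -> merged; set of 2 now {2, 3}
Step 4: union(0, 2) -> merged; set of 0 now {0, 2, 3}
Step 5: union(0, 2) -> already same set; set of 0 now {0, 2, 3}
Step 6: union(5, 3) -> merged; set of 5 now {0, 2, 3, 5}
Step 7: union(3, 2) -> already same set; set of 3 now {0, 2, 3, 5}
Step 8: union(1, 3) -> merged; set of 1 now {0, 1, 2, 3, 5}
Step 9: find(3) -> no change; set of 3 is {0, 1, 2, 3, 5}
Step 10: union(1, 2) -> already same set; set of 1 now {0, 1, 2, 3, 5}
Set of 3: {0, 1, 2, 3, 5}; 4 is not a member.

Answer: no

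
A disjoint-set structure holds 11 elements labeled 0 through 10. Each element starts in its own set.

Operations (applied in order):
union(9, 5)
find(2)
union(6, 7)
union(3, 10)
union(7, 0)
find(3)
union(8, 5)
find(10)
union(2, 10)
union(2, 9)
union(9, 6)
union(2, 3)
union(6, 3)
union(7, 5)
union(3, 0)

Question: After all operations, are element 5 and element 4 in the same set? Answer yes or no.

Answer: no

Derivation:
Step 1: union(9, 5) -> merged; set of 9 now {5, 9}
Step 2: find(2) -> no change; set of 2 is {2}
Step 3: union(6, 7) -> merged; set of 6 now {6, 7}
Step 4: union(3, 10) -> merged; set of 3 now {3, 10}
Step 5: union(7, 0) -> merged; set of 7 now {0, 6, 7}
Step 6: find(3) -> no change; set of 3 is {3, 10}
Step 7: union(8, 5) -> merged; set of 8 now {5, 8, 9}
Step 8: find(10) -> no change; set of 10 is {3, 10}
Step 9: union(2, 10) -> merged; set of 2 now {2, 3, 10}
Step 10: union(2, 9) -> merged; set of 2 now {2, 3, 5, 8, 9, 10}
Step 11: union(9, 6) -> merged; set of 9 now {0, 2, 3, 5, 6, 7, 8, 9, 10}
Step 12: union(2, 3) -> already same set; set of 2 now {0, 2, 3, 5, 6, 7, 8, 9, 10}
Step 13: union(6, 3) -> already same set; set of 6 now {0, 2, 3, 5, 6, 7, 8, 9, 10}
Step 14: union(7, 5) -> already same set; set of 7 now {0, 2, 3, 5, 6, 7, 8, 9, 10}
Step 15: union(3, 0) -> already same set; set of 3 now {0, 2, 3, 5, 6, 7, 8, 9, 10}
Set of 5: {0, 2, 3, 5, 6, 7, 8, 9, 10}; 4 is not a member.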